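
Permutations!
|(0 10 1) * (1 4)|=|(0 10 4 1)|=4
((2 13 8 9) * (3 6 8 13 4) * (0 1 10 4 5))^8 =((13)(0 1 10 4 3 6 8 9 2 5))^8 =(13)(0 2 8 3 10)(1 5 9 6 4)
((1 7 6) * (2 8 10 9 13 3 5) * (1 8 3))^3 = ((1 7 6 8 10 9 13)(2 3 5))^3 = (1 8 13 6 9 7 10)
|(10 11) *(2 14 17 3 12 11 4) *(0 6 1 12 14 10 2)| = 24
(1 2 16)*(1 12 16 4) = (1 2 4)(12 16) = [0, 2, 4, 3, 1, 5, 6, 7, 8, 9, 10, 11, 16, 13, 14, 15, 12]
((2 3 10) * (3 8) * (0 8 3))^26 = ((0 8)(2 3 10))^26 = (2 10 3)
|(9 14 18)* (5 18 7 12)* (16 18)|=|(5 16 18 9 14 7 12)|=7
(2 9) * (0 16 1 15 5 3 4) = [16, 15, 9, 4, 0, 3, 6, 7, 8, 2, 10, 11, 12, 13, 14, 5, 1] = (0 16 1 15 5 3 4)(2 9)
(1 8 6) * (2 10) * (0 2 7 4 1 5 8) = [2, 0, 10, 3, 1, 8, 5, 4, 6, 9, 7] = (0 2 10 7 4 1)(5 8 6)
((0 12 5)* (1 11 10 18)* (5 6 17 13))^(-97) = ((0 12 6 17 13 5)(1 11 10 18))^(-97) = (0 5 13 17 6 12)(1 18 10 11)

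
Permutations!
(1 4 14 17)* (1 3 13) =(1 4 14 17 3 13) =[0, 4, 2, 13, 14, 5, 6, 7, 8, 9, 10, 11, 12, 1, 17, 15, 16, 3]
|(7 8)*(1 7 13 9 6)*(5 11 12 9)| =9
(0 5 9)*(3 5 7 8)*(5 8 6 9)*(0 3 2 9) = (0 7 6)(2 9 3 8) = [7, 1, 9, 8, 4, 5, 0, 6, 2, 3]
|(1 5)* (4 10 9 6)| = |(1 5)(4 10 9 6)| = 4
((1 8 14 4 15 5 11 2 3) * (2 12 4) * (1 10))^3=((1 8 14 2 3 10)(4 15 5 11 12))^3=(1 2)(3 8)(4 11 15 12 5)(10 14)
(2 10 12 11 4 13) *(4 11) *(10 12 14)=[0, 1, 12, 3, 13, 5, 6, 7, 8, 9, 14, 11, 4, 2, 10]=(2 12 4 13)(10 14)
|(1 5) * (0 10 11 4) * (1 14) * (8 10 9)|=6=|(0 9 8 10 11 4)(1 5 14)|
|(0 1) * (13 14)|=2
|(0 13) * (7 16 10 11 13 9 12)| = 8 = |(0 9 12 7 16 10 11 13)|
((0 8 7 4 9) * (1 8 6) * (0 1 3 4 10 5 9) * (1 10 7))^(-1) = ((0 6 3 4)(1 8)(5 9 10))^(-1) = (0 4 3 6)(1 8)(5 10 9)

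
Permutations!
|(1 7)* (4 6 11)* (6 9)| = 4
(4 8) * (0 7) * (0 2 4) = (0 7 2 4 8) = [7, 1, 4, 3, 8, 5, 6, 2, 0]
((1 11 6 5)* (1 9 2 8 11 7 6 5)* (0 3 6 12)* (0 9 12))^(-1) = ((0 3 6 1 7)(2 8 11 5 12 9))^(-1) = (0 7 1 6 3)(2 9 12 5 11 8)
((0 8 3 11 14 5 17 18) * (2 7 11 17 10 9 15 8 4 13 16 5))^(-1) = ((0 4 13 16 5 10 9 15 8 3 17 18)(2 7 11 14))^(-1) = (0 18 17 3 8 15 9 10 5 16 13 4)(2 14 11 7)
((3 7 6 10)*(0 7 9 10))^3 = ((0 7 6)(3 9 10))^3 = (10)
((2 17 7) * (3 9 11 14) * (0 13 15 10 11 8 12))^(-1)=((0 13 15 10 11 14 3 9 8 12)(2 17 7))^(-1)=(0 12 8 9 3 14 11 10 15 13)(2 7 17)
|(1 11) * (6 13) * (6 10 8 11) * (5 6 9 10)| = 15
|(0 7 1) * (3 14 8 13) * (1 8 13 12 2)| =|(0 7 8 12 2 1)(3 14 13)| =6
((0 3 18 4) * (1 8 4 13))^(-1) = (0 4 8 1 13 18 3) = ((0 3 18 13 1 8 4))^(-1)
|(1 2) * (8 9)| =2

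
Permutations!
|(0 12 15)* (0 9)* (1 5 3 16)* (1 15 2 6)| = 10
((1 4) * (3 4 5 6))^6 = (1 5 6 3 4)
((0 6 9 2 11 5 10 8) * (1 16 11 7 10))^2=(0 9 7 8 6 2 10)(1 11)(5 16)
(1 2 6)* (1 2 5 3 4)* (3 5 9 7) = (1 9 7 3 4)(2 6) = [0, 9, 6, 4, 1, 5, 2, 3, 8, 7]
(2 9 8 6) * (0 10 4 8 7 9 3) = (0 10 4 8 6 2 3)(7 9) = [10, 1, 3, 0, 8, 5, 2, 9, 6, 7, 4]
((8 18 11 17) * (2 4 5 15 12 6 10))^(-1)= ((2 4 5 15 12 6 10)(8 18 11 17))^(-1)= (2 10 6 12 15 5 4)(8 17 11 18)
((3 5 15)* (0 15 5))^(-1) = ((0 15 3))^(-1) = (0 3 15)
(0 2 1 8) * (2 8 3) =(0 8)(1 3 2) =[8, 3, 1, 2, 4, 5, 6, 7, 0]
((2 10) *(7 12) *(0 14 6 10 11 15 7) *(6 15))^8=(0 7 14 12 15)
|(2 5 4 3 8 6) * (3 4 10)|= 6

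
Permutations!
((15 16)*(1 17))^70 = (17)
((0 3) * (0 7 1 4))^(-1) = ((0 3 7 1 4))^(-1) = (0 4 1 7 3)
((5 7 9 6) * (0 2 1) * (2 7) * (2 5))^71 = ((0 7 9 6 2 1))^71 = (0 1 2 6 9 7)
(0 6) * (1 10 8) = (0 6)(1 10 8) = [6, 10, 2, 3, 4, 5, 0, 7, 1, 9, 8]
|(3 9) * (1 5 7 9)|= |(1 5 7 9 3)|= 5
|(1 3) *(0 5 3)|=4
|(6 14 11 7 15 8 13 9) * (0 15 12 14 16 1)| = |(0 15 8 13 9 6 16 1)(7 12 14 11)| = 8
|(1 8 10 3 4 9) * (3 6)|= 7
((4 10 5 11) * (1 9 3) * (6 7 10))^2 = ((1 9 3)(4 6 7 10 5 11))^2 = (1 3 9)(4 7 5)(6 10 11)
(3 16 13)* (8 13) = (3 16 8 13) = [0, 1, 2, 16, 4, 5, 6, 7, 13, 9, 10, 11, 12, 3, 14, 15, 8]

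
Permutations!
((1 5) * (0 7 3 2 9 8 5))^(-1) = (0 1 5 8 9 2 3 7)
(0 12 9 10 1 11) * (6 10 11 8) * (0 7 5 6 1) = [12, 8, 2, 3, 4, 6, 10, 5, 1, 11, 0, 7, 9] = (0 12 9 11 7 5 6 10)(1 8)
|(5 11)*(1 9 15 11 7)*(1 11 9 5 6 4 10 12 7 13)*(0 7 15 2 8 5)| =14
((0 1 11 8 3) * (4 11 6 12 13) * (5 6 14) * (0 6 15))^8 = ((0 1 14 5 15)(3 6 12 13 4 11 8))^8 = (0 5 1 15 14)(3 6 12 13 4 11 8)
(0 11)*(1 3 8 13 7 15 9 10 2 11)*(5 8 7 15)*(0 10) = (0 1 3 7 5 8 13 15 9)(2 11 10) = [1, 3, 11, 7, 4, 8, 6, 5, 13, 0, 2, 10, 12, 15, 14, 9]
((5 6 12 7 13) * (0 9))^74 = (5 13 7 12 6)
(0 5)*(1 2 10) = (0 5)(1 2 10) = [5, 2, 10, 3, 4, 0, 6, 7, 8, 9, 1]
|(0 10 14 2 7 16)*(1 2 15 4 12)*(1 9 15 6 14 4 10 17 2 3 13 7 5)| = |(0 17 2 5 1 3 13 7 16)(4 12 9 15 10)(6 14)| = 90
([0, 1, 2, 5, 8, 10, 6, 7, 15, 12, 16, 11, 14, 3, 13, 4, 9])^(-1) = (3 13 14 12 9 16 10 5)(4 15 8)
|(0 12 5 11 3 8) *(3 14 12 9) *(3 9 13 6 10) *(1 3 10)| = 12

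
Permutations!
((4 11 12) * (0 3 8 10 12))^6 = (0 11 4 12 10 8 3)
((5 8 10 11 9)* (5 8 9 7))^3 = ((5 9 8 10 11 7))^3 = (5 10)(7 8)(9 11)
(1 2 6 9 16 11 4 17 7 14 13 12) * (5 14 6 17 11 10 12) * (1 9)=(1 2 17 7 6)(4 11)(5 14 13)(9 16 10 12)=[0, 2, 17, 3, 11, 14, 1, 6, 8, 16, 12, 4, 9, 5, 13, 15, 10, 7]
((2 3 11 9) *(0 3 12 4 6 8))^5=((0 3 11 9 2 12 4 6 8))^5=(0 12 3 4 11 6 9 8 2)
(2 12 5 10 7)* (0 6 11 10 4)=(0 6 11 10 7 2 12 5 4)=[6, 1, 12, 3, 0, 4, 11, 2, 8, 9, 7, 10, 5]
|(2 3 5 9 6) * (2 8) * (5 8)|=3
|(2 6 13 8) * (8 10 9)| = |(2 6 13 10 9 8)| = 6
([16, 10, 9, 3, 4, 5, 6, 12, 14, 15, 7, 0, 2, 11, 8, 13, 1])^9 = [13, 0, 7, 3, 4, 5, 6, 1, 14, 12, 16, 15, 10, 9, 8, 2, 11]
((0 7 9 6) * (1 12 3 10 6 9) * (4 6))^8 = (12)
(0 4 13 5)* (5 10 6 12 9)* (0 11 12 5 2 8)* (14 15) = [4, 1, 8, 3, 13, 11, 5, 7, 0, 2, 6, 12, 9, 10, 15, 14] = (0 4 13 10 6 5 11 12 9 2 8)(14 15)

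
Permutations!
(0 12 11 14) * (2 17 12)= (0 2 17 12 11 14)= [2, 1, 17, 3, 4, 5, 6, 7, 8, 9, 10, 14, 11, 13, 0, 15, 16, 12]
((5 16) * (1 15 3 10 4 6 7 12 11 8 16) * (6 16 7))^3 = ((1 15 3 10 4 16 5)(7 12 11 8))^3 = (1 10 5 3 16 15 4)(7 8 11 12)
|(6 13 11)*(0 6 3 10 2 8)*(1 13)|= |(0 6 1 13 11 3 10 2 8)|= 9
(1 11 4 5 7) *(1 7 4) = (1 11)(4 5) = [0, 11, 2, 3, 5, 4, 6, 7, 8, 9, 10, 1]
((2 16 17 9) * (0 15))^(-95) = (0 15)(2 16 17 9)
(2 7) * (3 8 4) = (2 7)(3 8 4) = [0, 1, 7, 8, 3, 5, 6, 2, 4]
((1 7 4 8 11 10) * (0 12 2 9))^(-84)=(12)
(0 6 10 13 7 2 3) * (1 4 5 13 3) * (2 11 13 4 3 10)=(0 6 2 1 3)(4 5)(7 11 13)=[6, 3, 1, 0, 5, 4, 2, 11, 8, 9, 10, 13, 12, 7]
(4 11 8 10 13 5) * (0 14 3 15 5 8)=(0 14 3 15 5 4 11)(8 10 13)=[14, 1, 2, 15, 11, 4, 6, 7, 10, 9, 13, 0, 12, 8, 3, 5]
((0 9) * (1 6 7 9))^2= (0 6 9 1 7)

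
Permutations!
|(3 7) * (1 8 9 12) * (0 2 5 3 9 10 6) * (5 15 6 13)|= 36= |(0 2 15 6)(1 8 10 13 5 3 7 9 12)|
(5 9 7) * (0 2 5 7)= (0 2 5 9)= [2, 1, 5, 3, 4, 9, 6, 7, 8, 0]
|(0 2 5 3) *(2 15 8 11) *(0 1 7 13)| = |(0 15 8 11 2 5 3 1 7 13)| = 10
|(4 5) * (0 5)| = 3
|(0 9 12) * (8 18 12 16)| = 6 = |(0 9 16 8 18 12)|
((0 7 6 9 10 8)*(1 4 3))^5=(0 8 10 9 6 7)(1 3 4)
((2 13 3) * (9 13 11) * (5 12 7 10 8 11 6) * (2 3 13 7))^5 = ((13)(2 6 5 12)(7 10 8 11 9))^5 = (13)(2 6 5 12)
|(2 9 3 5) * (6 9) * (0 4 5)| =|(0 4 5 2 6 9 3)| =7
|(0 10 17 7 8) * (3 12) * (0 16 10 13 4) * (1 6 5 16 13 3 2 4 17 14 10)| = 20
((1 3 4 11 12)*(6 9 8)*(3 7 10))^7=(12)(6 9 8)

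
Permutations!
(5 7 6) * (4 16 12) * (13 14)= [0, 1, 2, 3, 16, 7, 5, 6, 8, 9, 10, 11, 4, 14, 13, 15, 12]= (4 16 12)(5 7 6)(13 14)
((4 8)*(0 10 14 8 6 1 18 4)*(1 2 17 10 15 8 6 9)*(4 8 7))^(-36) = ((0 15 7 4 9 1 18 8)(2 17 10 14 6))^(-36) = (0 9)(1 15)(2 6 14 10 17)(4 8)(7 18)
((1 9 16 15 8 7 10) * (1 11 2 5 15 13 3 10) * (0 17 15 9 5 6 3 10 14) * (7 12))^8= (0 9 14 5 3 1 6 7 2 12 11 8 10 15 13 17 16)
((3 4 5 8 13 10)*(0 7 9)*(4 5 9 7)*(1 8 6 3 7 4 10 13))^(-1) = (13)(0 9 4 7 10)(1 8)(3 6 5)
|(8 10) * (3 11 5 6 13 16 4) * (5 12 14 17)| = |(3 11 12 14 17 5 6 13 16 4)(8 10)| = 10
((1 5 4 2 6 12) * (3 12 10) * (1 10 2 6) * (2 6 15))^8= ((1 5 4 15 2)(3 12 10))^8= (1 15 5 2 4)(3 10 12)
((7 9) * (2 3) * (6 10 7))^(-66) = (6 7)(9 10)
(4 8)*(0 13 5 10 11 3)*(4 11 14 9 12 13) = (0 4 8 11 3)(5 10 14 9 12 13) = [4, 1, 2, 0, 8, 10, 6, 7, 11, 12, 14, 3, 13, 5, 9]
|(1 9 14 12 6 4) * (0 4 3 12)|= 15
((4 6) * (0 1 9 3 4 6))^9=(0 4 3 9 1)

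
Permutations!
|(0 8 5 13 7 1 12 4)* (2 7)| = 9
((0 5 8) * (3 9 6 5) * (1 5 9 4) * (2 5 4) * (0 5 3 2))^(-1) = ((0 2 3)(1 4)(5 8)(6 9))^(-1) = (0 3 2)(1 4)(5 8)(6 9)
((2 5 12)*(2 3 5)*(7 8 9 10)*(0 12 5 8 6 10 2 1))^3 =(0 8 1 3 2 12 9)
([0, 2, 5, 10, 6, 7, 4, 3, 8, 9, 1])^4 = (1 3 5)(2 10 7)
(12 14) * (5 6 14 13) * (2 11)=[0, 1, 11, 3, 4, 6, 14, 7, 8, 9, 10, 2, 13, 5, 12]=(2 11)(5 6 14 12 13)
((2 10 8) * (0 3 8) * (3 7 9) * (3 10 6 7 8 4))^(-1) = ((0 8 2 6 7 9 10)(3 4))^(-1) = (0 10 9 7 6 2 8)(3 4)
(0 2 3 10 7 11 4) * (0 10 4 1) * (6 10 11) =(0 2 3 4 11 1)(6 10 7) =[2, 0, 3, 4, 11, 5, 10, 6, 8, 9, 7, 1]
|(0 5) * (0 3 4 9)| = |(0 5 3 4 9)| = 5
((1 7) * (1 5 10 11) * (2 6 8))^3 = (1 10 7 11 5)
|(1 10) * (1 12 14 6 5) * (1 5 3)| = |(1 10 12 14 6 3)| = 6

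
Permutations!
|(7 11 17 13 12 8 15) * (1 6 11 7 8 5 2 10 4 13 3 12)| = 22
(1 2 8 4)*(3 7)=(1 2 8 4)(3 7)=[0, 2, 8, 7, 1, 5, 6, 3, 4]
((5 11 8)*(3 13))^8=(13)(5 8 11)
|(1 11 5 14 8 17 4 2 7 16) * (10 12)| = 10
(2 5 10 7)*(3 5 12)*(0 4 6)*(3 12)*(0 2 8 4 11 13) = (0 11 13)(2 3 5 10 7 8 4 6) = [11, 1, 3, 5, 6, 10, 2, 8, 4, 9, 7, 13, 12, 0]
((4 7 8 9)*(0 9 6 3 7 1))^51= (0 1 4 9)(3 6 8 7)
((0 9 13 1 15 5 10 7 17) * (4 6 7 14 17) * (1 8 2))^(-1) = (0 17 14 10 5 15 1 2 8 13 9)(4 7 6) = ((0 9 13 8 2 1 15 5 10 14 17)(4 6 7))^(-1)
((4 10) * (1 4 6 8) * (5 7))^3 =((1 4 10 6 8)(5 7))^3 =(1 6 4 8 10)(5 7)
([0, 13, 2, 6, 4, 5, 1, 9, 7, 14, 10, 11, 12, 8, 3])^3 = [0, 7, 2, 13, 4, 5, 8, 3, 14, 6, 10, 11, 12, 9, 1]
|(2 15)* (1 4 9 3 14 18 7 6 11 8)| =10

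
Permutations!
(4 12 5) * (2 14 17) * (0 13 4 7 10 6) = (0 13 4 12 5 7 10 6)(2 14 17) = [13, 1, 14, 3, 12, 7, 0, 10, 8, 9, 6, 11, 5, 4, 17, 15, 16, 2]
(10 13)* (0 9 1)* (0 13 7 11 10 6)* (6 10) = (0 9 1 13 10 7 11 6) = [9, 13, 2, 3, 4, 5, 0, 11, 8, 1, 7, 6, 12, 10]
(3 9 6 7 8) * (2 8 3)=(2 8)(3 9 6 7)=[0, 1, 8, 9, 4, 5, 7, 3, 2, 6]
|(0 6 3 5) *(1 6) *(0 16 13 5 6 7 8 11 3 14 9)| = 9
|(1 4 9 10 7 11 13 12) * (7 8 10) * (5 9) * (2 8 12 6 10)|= 10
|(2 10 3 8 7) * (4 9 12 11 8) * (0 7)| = 10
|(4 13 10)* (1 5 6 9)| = |(1 5 6 9)(4 13 10)| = 12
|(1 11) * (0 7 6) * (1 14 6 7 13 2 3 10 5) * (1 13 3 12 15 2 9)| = 30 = |(0 3 10 5 13 9 1 11 14 6)(2 12 15)|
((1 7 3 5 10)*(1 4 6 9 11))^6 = (1 6 5)(3 11 4)(7 9 10)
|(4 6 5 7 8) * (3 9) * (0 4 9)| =8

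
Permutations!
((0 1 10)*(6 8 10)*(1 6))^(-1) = (0 10 8 6)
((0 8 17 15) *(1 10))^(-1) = ((0 8 17 15)(1 10))^(-1) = (0 15 17 8)(1 10)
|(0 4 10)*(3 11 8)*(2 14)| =6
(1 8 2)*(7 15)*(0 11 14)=(0 11 14)(1 8 2)(7 15)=[11, 8, 1, 3, 4, 5, 6, 15, 2, 9, 10, 14, 12, 13, 0, 7]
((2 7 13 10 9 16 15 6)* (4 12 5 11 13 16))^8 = ((2 7 16 15 6)(4 12 5 11 13 10 9))^8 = (2 15 7 6 16)(4 12 5 11 13 10 9)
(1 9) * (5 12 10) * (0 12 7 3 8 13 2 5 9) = (0 12 10 9 1)(2 5 7 3 8 13) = [12, 0, 5, 8, 4, 7, 6, 3, 13, 1, 9, 11, 10, 2]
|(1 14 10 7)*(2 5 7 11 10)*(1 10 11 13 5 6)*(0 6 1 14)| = |(0 6 14 2 1)(5 7 10 13)| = 20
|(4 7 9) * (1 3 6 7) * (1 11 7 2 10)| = 20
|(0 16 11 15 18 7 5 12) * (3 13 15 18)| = |(0 16 11 18 7 5 12)(3 13 15)| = 21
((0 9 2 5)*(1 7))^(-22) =(0 2)(5 9)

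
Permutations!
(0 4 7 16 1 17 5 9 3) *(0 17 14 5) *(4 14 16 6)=(0 14 5 9 3 17)(1 16)(4 7 6)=[14, 16, 2, 17, 7, 9, 4, 6, 8, 3, 10, 11, 12, 13, 5, 15, 1, 0]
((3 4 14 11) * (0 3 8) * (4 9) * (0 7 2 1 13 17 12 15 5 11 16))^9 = ((0 3 9 4 14 16)(1 13 17 12 15 5 11 8 7 2))^9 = (0 4)(1 2 7 8 11 5 15 12 17 13)(3 14)(9 16)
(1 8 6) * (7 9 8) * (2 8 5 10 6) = (1 7 9 5 10 6)(2 8) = [0, 7, 8, 3, 4, 10, 1, 9, 2, 5, 6]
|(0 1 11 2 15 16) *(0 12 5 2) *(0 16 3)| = |(0 1 11 16 12 5 2 15 3)| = 9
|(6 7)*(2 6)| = 3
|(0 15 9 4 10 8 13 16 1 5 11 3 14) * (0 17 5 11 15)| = 13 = |(1 11 3 14 17 5 15 9 4 10 8 13 16)|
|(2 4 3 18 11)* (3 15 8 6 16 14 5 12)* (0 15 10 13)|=15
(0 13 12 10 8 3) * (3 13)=(0 3)(8 13 12 10)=[3, 1, 2, 0, 4, 5, 6, 7, 13, 9, 8, 11, 10, 12]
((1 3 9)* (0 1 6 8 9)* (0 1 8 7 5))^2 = ((0 8 9 6 7 5)(1 3))^2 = (0 9 7)(5 8 6)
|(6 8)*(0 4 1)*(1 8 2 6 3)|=|(0 4 8 3 1)(2 6)|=10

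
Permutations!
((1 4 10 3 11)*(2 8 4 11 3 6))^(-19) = (1 11)(2 8 4 10 6)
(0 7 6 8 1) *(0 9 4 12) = (0 7 6 8 1 9 4 12) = [7, 9, 2, 3, 12, 5, 8, 6, 1, 4, 10, 11, 0]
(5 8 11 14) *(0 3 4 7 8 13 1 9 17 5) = [3, 9, 2, 4, 7, 13, 6, 8, 11, 17, 10, 14, 12, 1, 0, 15, 16, 5] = (0 3 4 7 8 11 14)(1 9 17 5 13)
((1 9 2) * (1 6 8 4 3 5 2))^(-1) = (1 9)(2 5 3 4 8 6)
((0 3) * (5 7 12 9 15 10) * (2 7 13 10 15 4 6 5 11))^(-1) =((15)(0 3)(2 7 12 9 4 6 5 13 10 11))^(-1) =(15)(0 3)(2 11 10 13 5 6 4 9 12 7)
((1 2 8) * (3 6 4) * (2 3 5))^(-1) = ((1 3 6 4 5 2 8))^(-1) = (1 8 2 5 4 6 3)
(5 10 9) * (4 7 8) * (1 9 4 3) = (1 9 5 10 4 7 8 3) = [0, 9, 2, 1, 7, 10, 6, 8, 3, 5, 4]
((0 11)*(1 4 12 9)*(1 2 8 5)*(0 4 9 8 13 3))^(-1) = (0 3 13 2 9 1 5 8 12 4 11)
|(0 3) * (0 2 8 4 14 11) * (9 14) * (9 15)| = 9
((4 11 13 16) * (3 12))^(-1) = (3 12)(4 16 13 11)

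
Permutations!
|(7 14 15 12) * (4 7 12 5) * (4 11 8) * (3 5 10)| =9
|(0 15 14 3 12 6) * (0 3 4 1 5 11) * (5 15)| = 12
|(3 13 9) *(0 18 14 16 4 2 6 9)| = |(0 18 14 16 4 2 6 9 3 13)| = 10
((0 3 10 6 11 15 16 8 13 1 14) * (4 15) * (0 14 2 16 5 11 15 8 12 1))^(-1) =((0 3 10 6 15 5 11 4 8 13)(1 2 16 12))^(-1) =(0 13 8 4 11 5 15 6 10 3)(1 12 16 2)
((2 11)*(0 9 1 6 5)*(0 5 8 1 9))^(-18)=(11)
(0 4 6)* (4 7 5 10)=(0 7 5 10 4 6)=[7, 1, 2, 3, 6, 10, 0, 5, 8, 9, 4]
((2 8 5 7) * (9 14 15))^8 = (9 15 14)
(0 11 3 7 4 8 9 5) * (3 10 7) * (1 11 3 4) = (0 3 4 8 9 5)(1 11 10 7) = [3, 11, 2, 4, 8, 0, 6, 1, 9, 5, 7, 10]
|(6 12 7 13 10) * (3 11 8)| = 15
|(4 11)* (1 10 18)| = |(1 10 18)(4 11)| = 6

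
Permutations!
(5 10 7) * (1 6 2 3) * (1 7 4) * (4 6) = (1 4)(2 3 7 5 10 6) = [0, 4, 3, 7, 1, 10, 2, 5, 8, 9, 6]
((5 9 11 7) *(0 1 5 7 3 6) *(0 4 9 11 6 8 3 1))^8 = ((1 5 11)(3 8)(4 9 6))^8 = (1 11 5)(4 6 9)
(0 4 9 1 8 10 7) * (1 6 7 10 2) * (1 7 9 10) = [4, 8, 7, 3, 10, 5, 9, 0, 2, 6, 1] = (0 4 10 1 8 2 7)(6 9)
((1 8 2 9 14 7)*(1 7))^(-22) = ((1 8 2 9 14))^(-22) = (1 9 8 14 2)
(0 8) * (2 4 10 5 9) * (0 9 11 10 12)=(0 8 9 2 4 12)(5 11 10)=[8, 1, 4, 3, 12, 11, 6, 7, 9, 2, 5, 10, 0]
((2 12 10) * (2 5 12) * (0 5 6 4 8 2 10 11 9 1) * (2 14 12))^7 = (0 14 2 11 6 1 8 5 12 10 9 4)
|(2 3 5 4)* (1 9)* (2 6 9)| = 7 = |(1 2 3 5 4 6 9)|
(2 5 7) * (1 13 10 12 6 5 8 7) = (1 13 10 12 6 5)(2 8 7) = [0, 13, 8, 3, 4, 1, 5, 2, 7, 9, 12, 11, 6, 10]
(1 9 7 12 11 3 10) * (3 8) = [0, 9, 2, 10, 4, 5, 6, 12, 3, 7, 1, 8, 11] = (1 9 7 12 11 8 3 10)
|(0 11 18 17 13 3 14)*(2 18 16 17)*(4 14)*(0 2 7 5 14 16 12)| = 15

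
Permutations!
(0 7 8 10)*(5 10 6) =(0 7 8 6 5 10) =[7, 1, 2, 3, 4, 10, 5, 8, 6, 9, 0]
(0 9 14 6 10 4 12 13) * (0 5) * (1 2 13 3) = (0 9 14 6 10 4 12 3 1 2 13 5) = [9, 2, 13, 1, 12, 0, 10, 7, 8, 14, 4, 11, 3, 5, 6]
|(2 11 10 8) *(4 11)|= 5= |(2 4 11 10 8)|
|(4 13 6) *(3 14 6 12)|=|(3 14 6 4 13 12)|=6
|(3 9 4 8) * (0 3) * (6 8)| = 6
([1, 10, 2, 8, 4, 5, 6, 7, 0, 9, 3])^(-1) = (0 8 3 10 1)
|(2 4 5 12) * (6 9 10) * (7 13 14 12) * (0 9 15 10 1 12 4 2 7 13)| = 60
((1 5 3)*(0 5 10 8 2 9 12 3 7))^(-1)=(0 7 5)(1 3 12 9 2 8 10)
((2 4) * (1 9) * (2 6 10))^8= (10)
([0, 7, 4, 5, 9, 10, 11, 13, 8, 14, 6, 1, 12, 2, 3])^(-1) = [0, 11, 13, 14, 2, 3, 10, 1, 8, 4, 5, 6, 12, 7, 9]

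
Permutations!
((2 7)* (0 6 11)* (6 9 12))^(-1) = (0 11 6 12 9)(2 7)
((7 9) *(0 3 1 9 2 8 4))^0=(9)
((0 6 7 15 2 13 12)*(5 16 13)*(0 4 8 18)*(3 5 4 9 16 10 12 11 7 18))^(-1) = (0 18 6)(2 15 7 11 13 16 9 12 10 5 3 8 4)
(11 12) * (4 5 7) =(4 5 7)(11 12) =[0, 1, 2, 3, 5, 7, 6, 4, 8, 9, 10, 12, 11]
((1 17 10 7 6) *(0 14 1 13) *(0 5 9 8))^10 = ((0 14 1 17 10 7 6 13 5 9 8))^10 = (0 8 9 5 13 6 7 10 17 1 14)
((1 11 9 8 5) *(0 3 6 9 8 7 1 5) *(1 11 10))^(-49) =((0 3 6 9 7 11 8)(1 10))^(-49) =(11)(1 10)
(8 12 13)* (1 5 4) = [0, 5, 2, 3, 1, 4, 6, 7, 12, 9, 10, 11, 13, 8] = (1 5 4)(8 12 13)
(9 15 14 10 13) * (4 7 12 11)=[0, 1, 2, 3, 7, 5, 6, 12, 8, 15, 13, 4, 11, 9, 10, 14]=(4 7 12 11)(9 15 14 10 13)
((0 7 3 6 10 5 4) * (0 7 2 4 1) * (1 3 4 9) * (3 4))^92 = ((0 2 9 1)(3 6 10 5 4 7))^92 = (3 10 4)(5 7 6)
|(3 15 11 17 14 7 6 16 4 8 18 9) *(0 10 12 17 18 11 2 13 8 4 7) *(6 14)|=|(0 10 12 17 6 16 7 14)(2 13 8 11 18 9 3 15)|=8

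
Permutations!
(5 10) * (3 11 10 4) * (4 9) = [0, 1, 2, 11, 3, 9, 6, 7, 8, 4, 5, 10] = (3 11 10 5 9 4)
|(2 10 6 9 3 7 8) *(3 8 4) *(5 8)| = 6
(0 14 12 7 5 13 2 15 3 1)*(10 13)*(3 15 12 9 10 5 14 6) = (15)(0 6 3 1)(2 12 7 14 9 10 13) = [6, 0, 12, 1, 4, 5, 3, 14, 8, 10, 13, 11, 7, 2, 9, 15]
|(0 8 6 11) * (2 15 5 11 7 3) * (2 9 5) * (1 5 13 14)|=|(0 8 6 7 3 9 13 14 1 5 11)(2 15)|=22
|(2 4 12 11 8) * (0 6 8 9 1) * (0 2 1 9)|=|(0 6 8 1 2 4 12 11)|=8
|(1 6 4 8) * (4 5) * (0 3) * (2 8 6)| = 6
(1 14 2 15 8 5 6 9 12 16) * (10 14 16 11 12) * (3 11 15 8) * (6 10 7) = (1 16)(2 8 5 10 14)(3 11 12 15)(6 9 7) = [0, 16, 8, 11, 4, 10, 9, 6, 5, 7, 14, 12, 15, 13, 2, 3, 1]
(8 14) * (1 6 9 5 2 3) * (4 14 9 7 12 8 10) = (1 6 7 12 8 9 5 2 3)(4 14 10) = [0, 6, 3, 1, 14, 2, 7, 12, 9, 5, 4, 11, 8, 13, 10]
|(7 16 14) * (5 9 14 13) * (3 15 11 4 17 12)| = 6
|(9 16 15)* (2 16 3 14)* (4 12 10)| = 6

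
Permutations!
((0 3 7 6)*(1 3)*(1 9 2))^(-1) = ((0 9 2 1 3 7 6))^(-1) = (0 6 7 3 1 2 9)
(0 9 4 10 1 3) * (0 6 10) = (0 9 4)(1 3 6 10) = [9, 3, 2, 6, 0, 5, 10, 7, 8, 4, 1]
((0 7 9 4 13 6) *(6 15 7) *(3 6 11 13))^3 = (0 15 4)(3 11 7)(6 13 9)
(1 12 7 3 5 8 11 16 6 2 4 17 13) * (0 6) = (0 6 2 4 17 13 1 12 7 3 5 8 11 16) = [6, 12, 4, 5, 17, 8, 2, 3, 11, 9, 10, 16, 7, 1, 14, 15, 0, 13]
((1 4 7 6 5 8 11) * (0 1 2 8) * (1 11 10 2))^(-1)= ((0 11 1 4 7 6 5)(2 8 10))^(-1)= (0 5 6 7 4 1 11)(2 10 8)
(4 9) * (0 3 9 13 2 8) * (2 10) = (0 3 9 4 13 10 2 8) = [3, 1, 8, 9, 13, 5, 6, 7, 0, 4, 2, 11, 12, 10]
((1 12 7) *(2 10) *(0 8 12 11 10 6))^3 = ((0 8 12 7 1 11 10 2 6))^3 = (0 7 10)(1 2 8)(6 12 11)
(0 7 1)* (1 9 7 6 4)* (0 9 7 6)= (1 9 6 4)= [0, 9, 2, 3, 1, 5, 4, 7, 8, 6]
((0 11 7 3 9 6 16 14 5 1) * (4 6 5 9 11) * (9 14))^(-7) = (16)(3 7 11)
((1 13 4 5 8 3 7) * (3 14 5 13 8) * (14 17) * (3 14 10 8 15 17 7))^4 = (1 8 17)(7 10 15)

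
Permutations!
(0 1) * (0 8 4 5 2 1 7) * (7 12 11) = [12, 8, 1, 3, 5, 2, 6, 0, 4, 9, 10, 7, 11] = (0 12 11 7)(1 8 4 5 2)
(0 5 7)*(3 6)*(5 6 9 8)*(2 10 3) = (0 6 2 10 3 9 8 5 7) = [6, 1, 10, 9, 4, 7, 2, 0, 5, 8, 3]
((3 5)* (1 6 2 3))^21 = (1 6 2 3 5) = ((1 6 2 3 5))^21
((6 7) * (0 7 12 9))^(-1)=((0 7 6 12 9))^(-1)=(0 9 12 6 7)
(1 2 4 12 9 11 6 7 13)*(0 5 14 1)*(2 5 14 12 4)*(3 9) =(0 14 1 5 12 3 9 11 6 7 13) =[14, 5, 2, 9, 4, 12, 7, 13, 8, 11, 10, 6, 3, 0, 1]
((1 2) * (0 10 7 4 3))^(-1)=(0 3 4 7 10)(1 2)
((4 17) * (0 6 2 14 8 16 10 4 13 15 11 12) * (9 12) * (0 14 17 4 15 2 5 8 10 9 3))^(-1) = (0 3 11 15 10 14 12 9 16 8 5 6)(2 13 17)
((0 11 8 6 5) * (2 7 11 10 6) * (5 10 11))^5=(0 5 7 2 8 11)(6 10)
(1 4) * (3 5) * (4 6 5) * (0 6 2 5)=(0 6)(1 2 5 3 4)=[6, 2, 5, 4, 1, 3, 0]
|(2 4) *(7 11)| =2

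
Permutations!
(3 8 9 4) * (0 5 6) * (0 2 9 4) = (0 5 6 2 9)(3 8 4) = [5, 1, 9, 8, 3, 6, 2, 7, 4, 0]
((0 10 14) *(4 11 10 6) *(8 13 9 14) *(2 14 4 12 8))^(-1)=(0 14 2 10 11 4 9 13 8 12 6)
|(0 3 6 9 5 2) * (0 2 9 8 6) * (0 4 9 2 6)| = 8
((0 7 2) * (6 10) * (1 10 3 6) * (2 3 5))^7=((0 7 3 6 5 2)(1 10))^7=(0 7 3 6 5 2)(1 10)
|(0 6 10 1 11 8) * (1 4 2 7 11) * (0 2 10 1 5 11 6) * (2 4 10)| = 8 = |(1 5 11 8 4 2 7 6)|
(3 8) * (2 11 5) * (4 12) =(2 11 5)(3 8)(4 12) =[0, 1, 11, 8, 12, 2, 6, 7, 3, 9, 10, 5, 4]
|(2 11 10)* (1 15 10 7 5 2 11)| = |(1 15 10 11 7 5 2)| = 7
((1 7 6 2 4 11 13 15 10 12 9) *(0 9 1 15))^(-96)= (15)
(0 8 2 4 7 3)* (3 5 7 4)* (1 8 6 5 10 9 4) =(0 6 5 7 10 9 4 1 8 2 3) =[6, 8, 3, 0, 1, 7, 5, 10, 2, 4, 9]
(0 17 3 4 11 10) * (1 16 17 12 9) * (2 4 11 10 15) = [12, 16, 4, 11, 10, 5, 6, 7, 8, 1, 0, 15, 9, 13, 14, 2, 17, 3] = (0 12 9 1 16 17 3 11 15 2 4 10)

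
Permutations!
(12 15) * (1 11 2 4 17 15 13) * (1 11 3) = (1 3)(2 4 17 15 12 13 11) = [0, 3, 4, 1, 17, 5, 6, 7, 8, 9, 10, 2, 13, 11, 14, 12, 16, 15]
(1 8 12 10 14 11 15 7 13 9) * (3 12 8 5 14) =(1 5 14 11 15 7 13 9)(3 12 10) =[0, 5, 2, 12, 4, 14, 6, 13, 8, 1, 3, 15, 10, 9, 11, 7]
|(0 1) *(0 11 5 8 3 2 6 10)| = 9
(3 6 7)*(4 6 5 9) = (3 5 9 4 6 7) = [0, 1, 2, 5, 6, 9, 7, 3, 8, 4]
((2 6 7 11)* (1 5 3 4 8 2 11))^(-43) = ((11)(1 5 3 4 8 2 6 7))^(-43) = (11)(1 2 3 7 8 5 6 4)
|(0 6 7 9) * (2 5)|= 4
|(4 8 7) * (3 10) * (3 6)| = |(3 10 6)(4 8 7)| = 3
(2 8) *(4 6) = (2 8)(4 6) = [0, 1, 8, 3, 6, 5, 4, 7, 2]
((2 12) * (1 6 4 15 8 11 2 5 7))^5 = (1 11)(2 6)(4 12)(5 15)(7 8)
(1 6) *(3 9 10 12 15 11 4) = (1 6)(3 9 10 12 15 11 4) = [0, 6, 2, 9, 3, 5, 1, 7, 8, 10, 12, 4, 15, 13, 14, 11]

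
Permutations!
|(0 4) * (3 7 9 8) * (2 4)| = 12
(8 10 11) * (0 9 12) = (0 9 12)(8 10 11) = [9, 1, 2, 3, 4, 5, 6, 7, 10, 12, 11, 8, 0]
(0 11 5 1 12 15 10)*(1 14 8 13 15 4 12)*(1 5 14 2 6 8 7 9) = (0 11 14 7 9 1 5 2 6 8 13 15 10)(4 12) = [11, 5, 6, 3, 12, 2, 8, 9, 13, 1, 0, 14, 4, 15, 7, 10]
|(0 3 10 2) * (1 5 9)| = |(0 3 10 2)(1 5 9)| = 12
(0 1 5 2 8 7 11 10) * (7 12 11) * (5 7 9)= (0 1 7 9 5 2 8 12 11 10)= [1, 7, 8, 3, 4, 2, 6, 9, 12, 5, 0, 10, 11]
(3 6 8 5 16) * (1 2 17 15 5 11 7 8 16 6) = (1 2 17 15 5 6 16 3)(7 8 11) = [0, 2, 17, 1, 4, 6, 16, 8, 11, 9, 10, 7, 12, 13, 14, 5, 3, 15]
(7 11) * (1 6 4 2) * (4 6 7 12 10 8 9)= (1 7 11 12 10 8 9 4 2)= [0, 7, 1, 3, 2, 5, 6, 11, 9, 4, 8, 12, 10]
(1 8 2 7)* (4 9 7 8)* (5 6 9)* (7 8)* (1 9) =(1 4 5 6)(2 7 9 8) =[0, 4, 7, 3, 5, 6, 1, 9, 2, 8]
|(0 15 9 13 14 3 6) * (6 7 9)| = |(0 15 6)(3 7 9 13 14)| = 15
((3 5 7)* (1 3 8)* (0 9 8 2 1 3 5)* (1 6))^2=(0 8)(1 7 6 5 2)(3 9)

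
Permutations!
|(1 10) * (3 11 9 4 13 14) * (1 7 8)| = |(1 10 7 8)(3 11 9 4 13 14)| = 12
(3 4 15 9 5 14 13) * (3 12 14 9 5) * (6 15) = (3 4 6 15 5 9)(12 14 13) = [0, 1, 2, 4, 6, 9, 15, 7, 8, 3, 10, 11, 14, 12, 13, 5]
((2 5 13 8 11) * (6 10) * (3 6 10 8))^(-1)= ((2 5 13 3 6 8 11))^(-1)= (2 11 8 6 3 13 5)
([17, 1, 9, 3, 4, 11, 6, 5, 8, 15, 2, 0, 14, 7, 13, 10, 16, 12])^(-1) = [11, 1, 10, 3, 4, 7, 6, 13, 8, 2, 15, 5, 17, 14, 12, 9, 16, 0]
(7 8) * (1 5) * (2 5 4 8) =(1 4 8 7 2 5) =[0, 4, 5, 3, 8, 1, 6, 2, 7]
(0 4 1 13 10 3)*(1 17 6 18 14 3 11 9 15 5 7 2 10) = (0 4 17 6 18 14 3)(1 13)(2 10 11 9 15 5 7) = [4, 13, 10, 0, 17, 7, 18, 2, 8, 15, 11, 9, 12, 1, 3, 5, 16, 6, 14]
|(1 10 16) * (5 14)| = 6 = |(1 10 16)(5 14)|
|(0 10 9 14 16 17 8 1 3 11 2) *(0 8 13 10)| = |(1 3 11 2 8)(9 14 16 17 13 10)| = 30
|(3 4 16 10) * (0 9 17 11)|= |(0 9 17 11)(3 4 16 10)|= 4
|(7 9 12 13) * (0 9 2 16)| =|(0 9 12 13 7 2 16)| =7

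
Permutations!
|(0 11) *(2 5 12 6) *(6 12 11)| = |(12)(0 6 2 5 11)| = 5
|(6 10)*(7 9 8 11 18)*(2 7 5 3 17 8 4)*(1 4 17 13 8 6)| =|(1 4 2 7 9 17 6 10)(3 13 8 11 18 5)| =24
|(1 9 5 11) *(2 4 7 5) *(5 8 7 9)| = |(1 5 11)(2 4 9)(7 8)| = 6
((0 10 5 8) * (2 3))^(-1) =((0 10 5 8)(2 3))^(-1) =(0 8 5 10)(2 3)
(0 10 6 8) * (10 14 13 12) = (0 14 13 12 10 6 8) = [14, 1, 2, 3, 4, 5, 8, 7, 0, 9, 6, 11, 10, 12, 13]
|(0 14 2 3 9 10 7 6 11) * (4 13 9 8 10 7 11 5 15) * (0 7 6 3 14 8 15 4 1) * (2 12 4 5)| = 56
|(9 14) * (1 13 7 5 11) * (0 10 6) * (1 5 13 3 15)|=6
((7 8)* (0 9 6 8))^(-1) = ((0 9 6 8 7))^(-1) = (0 7 8 6 9)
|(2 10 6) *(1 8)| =|(1 8)(2 10 6)| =6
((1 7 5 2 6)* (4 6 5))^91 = (1 6 4 7)(2 5)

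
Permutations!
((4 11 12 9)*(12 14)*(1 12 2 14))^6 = (14)(1 12 9 4 11)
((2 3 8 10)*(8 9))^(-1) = (2 10 8 9 3) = ((2 3 9 8 10))^(-1)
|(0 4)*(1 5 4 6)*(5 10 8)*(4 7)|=|(0 6 1 10 8 5 7 4)|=8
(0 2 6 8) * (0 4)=(0 2 6 8 4)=[2, 1, 6, 3, 0, 5, 8, 7, 4]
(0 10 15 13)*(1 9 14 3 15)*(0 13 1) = [10, 9, 2, 15, 4, 5, 6, 7, 8, 14, 0, 11, 12, 13, 3, 1] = (0 10)(1 9 14 3 15)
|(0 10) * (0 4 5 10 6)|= |(0 6)(4 5 10)|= 6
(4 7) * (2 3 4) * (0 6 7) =[6, 1, 3, 4, 0, 5, 7, 2] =(0 6 7 2 3 4)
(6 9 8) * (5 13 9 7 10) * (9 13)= (13)(5 9 8 6 7 10)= [0, 1, 2, 3, 4, 9, 7, 10, 6, 8, 5, 11, 12, 13]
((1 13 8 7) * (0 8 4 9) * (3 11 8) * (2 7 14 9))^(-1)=(0 9 14 8 11 3)(1 7 2 4 13)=((0 3 11 8 14 9)(1 13 4 2 7))^(-1)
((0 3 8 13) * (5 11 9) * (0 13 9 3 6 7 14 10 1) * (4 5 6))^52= (0 3 7)(1 11 6)(4 8 14)(5 9 10)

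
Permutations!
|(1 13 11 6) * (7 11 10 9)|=7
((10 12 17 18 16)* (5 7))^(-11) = (5 7)(10 16 18 17 12)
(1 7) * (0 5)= (0 5)(1 7)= [5, 7, 2, 3, 4, 0, 6, 1]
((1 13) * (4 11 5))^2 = (13)(4 5 11)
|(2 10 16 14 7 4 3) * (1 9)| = |(1 9)(2 10 16 14 7 4 3)| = 14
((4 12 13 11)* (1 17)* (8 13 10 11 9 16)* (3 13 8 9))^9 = ((1 17)(3 13)(4 12 10 11)(9 16))^9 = (1 17)(3 13)(4 12 10 11)(9 16)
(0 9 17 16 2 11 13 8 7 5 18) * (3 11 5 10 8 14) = (0 9 17 16 2 5 18)(3 11 13 14)(7 10 8) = [9, 1, 5, 11, 4, 18, 6, 10, 7, 17, 8, 13, 12, 14, 3, 15, 2, 16, 0]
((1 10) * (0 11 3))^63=(11)(1 10)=((0 11 3)(1 10))^63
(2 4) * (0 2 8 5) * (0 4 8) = (0 2 8 5 4) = [2, 1, 8, 3, 0, 4, 6, 7, 5]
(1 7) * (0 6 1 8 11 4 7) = (0 6 1)(4 7 8 11) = [6, 0, 2, 3, 7, 5, 1, 8, 11, 9, 10, 4]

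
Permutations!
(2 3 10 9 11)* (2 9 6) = (2 3 10 6)(9 11) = [0, 1, 3, 10, 4, 5, 2, 7, 8, 11, 6, 9]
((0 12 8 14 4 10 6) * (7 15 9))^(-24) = ((0 12 8 14 4 10 6)(7 15 9))^(-24) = (15)(0 4 12 10 8 6 14)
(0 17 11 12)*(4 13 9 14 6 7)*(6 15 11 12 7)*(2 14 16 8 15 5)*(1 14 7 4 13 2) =(0 17 12)(1 14 5)(2 7 13 9 16 8 15 11 4) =[17, 14, 7, 3, 2, 1, 6, 13, 15, 16, 10, 4, 0, 9, 5, 11, 8, 12]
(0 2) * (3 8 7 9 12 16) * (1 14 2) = (0 1 14 2)(3 8 7 9 12 16) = [1, 14, 0, 8, 4, 5, 6, 9, 7, 12, 10, 11, 16, 13, 2, 15, 3]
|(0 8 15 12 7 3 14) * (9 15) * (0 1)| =9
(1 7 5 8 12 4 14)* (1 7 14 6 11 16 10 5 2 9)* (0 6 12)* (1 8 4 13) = (0 6 11 16 10 5 4 12 13 1 14 7 2 9 8) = [6, 14, 9, 3, 12, 4, 11, 2, 0, 8, 5, 16, 13, 1, 7, 15, 10]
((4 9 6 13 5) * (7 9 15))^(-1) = (4 5 13 6 9 7 15)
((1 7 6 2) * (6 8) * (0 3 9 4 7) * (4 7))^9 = ((0 3 9 7 8 6 2 1))^9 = (0 3 9 7 8 6 2 1)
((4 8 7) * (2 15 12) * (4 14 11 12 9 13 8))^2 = ((2 15 9 13 8 7 14 11 12))^2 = (2 9 8 14 12 15 13 7 11)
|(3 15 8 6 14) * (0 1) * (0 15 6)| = |(0 1 15 8)(3 6 14)| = 12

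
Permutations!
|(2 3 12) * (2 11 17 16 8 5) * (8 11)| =|(2 3 12 8 5)(11 17 16)| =15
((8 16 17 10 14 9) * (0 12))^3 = ((0 12)(8 16 17 10 14 9))^3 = (0 12)(8 10)(9 17)(14 16)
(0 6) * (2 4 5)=[6, 1, 4, 3, 5, 2, 0]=(0 6)(2 4 5)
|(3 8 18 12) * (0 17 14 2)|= 4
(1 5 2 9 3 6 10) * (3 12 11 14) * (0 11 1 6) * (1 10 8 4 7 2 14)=(0 11 1 5 14 3)(2 9 12 10 6 8 4 7)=[11, 5, 9, 0, 7, 14, 8, 2, 4, 12, 6, 1, 10, 13, 3]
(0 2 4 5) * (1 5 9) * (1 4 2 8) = [8, 5, 2, 3, 9, 0, 6, 7, 1, 4] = (0 8 1 5)(4 9)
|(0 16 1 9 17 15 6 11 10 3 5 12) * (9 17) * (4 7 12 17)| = |(0 16 1 4 7 12)(3 5 17 15 6 11 10)| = 42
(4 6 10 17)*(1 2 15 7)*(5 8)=(1 2 15 7)(4 6 10 17)(5 8)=[0, 2, 15, 3, 6, 8, 10, 1, 5, 9, 17, 11, 12, 13, 14, 7, 16, 4]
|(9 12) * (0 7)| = |(0 7)(9 12)| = 2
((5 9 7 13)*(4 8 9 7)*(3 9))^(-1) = ((3 9 4 8)(5 7 13))^(-1) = (3 8 4 9)(5 13 7)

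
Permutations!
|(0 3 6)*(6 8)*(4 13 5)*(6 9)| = 15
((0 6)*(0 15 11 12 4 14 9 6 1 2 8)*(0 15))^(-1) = ((0 1 2 8 15 11 12 4 14 9 6))^(-1) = (0 6 9 14 4 12 11 15 8 2 1)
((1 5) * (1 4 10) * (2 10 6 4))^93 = ((1 5 2 10)(4 6))^93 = (1 5 2 10)(4 6)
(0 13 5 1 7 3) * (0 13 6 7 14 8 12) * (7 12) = (0 6 12)(1 14 8 7 3 13 5) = [6, 14, 2, 13, 4, 1, 12, 3, 7, 9, 10, 11, 0, 5, 8]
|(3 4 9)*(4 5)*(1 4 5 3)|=|(1 4 9)|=3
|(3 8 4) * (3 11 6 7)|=6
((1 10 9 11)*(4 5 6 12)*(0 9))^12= (12)(0 11 10 9 1)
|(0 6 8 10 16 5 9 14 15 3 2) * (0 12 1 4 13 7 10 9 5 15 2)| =15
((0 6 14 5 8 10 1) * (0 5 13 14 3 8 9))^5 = (0 1 3 9 10 6 5 8)(13 14)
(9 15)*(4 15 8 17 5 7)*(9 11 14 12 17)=(4 15 11 14 12 17 5 7)(8 9)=[0, 1, 2, 3, 15, 7, 6, 4, 9, 8, 10, 14, 17, 13, 12, 11, 16, 5]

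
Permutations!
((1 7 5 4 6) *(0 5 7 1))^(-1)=((7)(0 5 4 6))^(-1)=(7)(0 6 4 5)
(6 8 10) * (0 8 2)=(0 8 10 6 2)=[8, 1, 0, 3, 4, 5, 2, 7, 10, 9, 6]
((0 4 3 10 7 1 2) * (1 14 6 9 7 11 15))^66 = (0 3 11 1)(2 4 10 15)(6 7)(9 14)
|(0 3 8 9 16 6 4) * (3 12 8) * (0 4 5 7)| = |(0 12 8 9 16 6 5 7)| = 8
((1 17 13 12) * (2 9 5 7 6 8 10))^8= (17)(2 9 5 7 6 8 10)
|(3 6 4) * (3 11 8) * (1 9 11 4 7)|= 7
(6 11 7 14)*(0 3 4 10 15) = [3, 1, 2, 4, 10, 5, 11, 14, 8, 9, 15, 7, 12, 13, 6, 0] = (0 3 4 10 15)(6 11 7 14)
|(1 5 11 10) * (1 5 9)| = 6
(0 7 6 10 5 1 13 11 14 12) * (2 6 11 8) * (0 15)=(0 7 11 14 12 15)(1 13 8 2 6 10 5)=[7, 13, 6, 3, 4, 1, 10, 11, 2, 9, 5, 14, 15, 8, 12, 0]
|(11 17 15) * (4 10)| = 6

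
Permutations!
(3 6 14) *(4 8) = (3 6 14)(4 8) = [0, 1, 2, 6, 8, 5, 14, 7, 4, 9, 10, 11, 12, 13, 3]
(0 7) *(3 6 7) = (0 3 6 7) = [3, 1, 2, 6, 4, 5, 7, 0]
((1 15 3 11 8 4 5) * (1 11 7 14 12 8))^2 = (1 3 14 8 5)(4 11 15 7 12)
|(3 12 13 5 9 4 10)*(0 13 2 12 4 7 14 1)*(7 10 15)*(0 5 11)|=18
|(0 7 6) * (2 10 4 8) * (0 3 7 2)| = |(0 2 10 4 8)(3 7 6)| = 15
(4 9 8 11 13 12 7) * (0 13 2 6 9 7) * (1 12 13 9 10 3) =(13)(0 9 8 11 2 6 10 3 1 12)(4 7) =[9, 12, 6, 1, 7, 5, 10, 4, 11, 8, 3, 2, 0, 13]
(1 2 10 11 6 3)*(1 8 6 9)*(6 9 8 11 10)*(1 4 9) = (1 2 6 3 11 8)(4 9) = [0, 2, 6, 11, 9, 5, 3, 7, 1, 4, 10, 8]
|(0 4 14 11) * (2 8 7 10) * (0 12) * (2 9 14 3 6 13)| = |(0 4 3 6 13 2 8 7 10 9 14 11 12)| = 13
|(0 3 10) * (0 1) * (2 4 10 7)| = |(0 3 7 2 4 10 1)| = 7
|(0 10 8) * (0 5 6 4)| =6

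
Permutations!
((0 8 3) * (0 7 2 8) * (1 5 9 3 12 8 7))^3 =(1 3 9 5)(2 7)(8 12)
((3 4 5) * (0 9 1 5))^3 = ((0 9 1 5 3 4))^3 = (0 5)(1 4)(3 9)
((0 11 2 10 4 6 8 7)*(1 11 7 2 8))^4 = ((0 7)(1 11 8 2 10 4 6))^4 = (1 10 11 4 8 6 2)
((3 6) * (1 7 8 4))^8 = (8)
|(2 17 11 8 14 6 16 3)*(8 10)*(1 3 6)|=8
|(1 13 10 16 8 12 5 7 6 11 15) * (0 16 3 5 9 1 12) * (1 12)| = 18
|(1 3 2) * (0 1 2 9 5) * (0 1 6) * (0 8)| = 12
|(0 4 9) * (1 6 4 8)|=6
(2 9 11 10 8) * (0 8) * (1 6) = (0 8 2 9 11 10)(1 6) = [8, 6, 9, 3, 4, 5, 1, 7, 2, 11, 0, 10]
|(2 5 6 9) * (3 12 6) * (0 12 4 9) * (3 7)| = |(0 12 6)(2 5 7 3 4 9)| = 6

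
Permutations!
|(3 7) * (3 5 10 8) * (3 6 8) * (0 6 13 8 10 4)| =|(0 6 10 3 7 5 4)(8 13)| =14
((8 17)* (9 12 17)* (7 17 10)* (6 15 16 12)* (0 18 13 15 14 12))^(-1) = (0 16 15 13 18)(6 9 8 17 7 10 12 14)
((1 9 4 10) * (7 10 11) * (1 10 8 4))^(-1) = ((1 9)(4 11 7 8))^(-1) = (1 9)(4 8 7 11)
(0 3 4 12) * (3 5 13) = [5, 1, 2, 4, 12, 13, 6, 7, 8, 9, 10, 11, 0, 3] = (0 5 13 3 4 12)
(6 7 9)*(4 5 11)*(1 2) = [0, 2, 1, 3, 5, 11, 7, 9, 8, 6, 10, 4] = (1 2)(4 5 11)(6 7 9)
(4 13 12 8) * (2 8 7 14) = (2 8 4 13 12 7 14) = [0, 1, 8, 3, 13, 5, 6, 14, 4, 9, 10, 11, 7, 12, 2]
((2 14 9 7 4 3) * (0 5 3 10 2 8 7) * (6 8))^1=(0 5 3 6 8 7 4 10 2 14 9)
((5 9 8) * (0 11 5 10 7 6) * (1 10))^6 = (0 10 9)(1 5 6)(7 8 11)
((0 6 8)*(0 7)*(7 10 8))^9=((0 6 7)(8 10))^9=(8 10)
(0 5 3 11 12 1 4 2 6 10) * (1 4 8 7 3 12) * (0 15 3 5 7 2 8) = (0 7 5 12 4 8 2 6 10 15 3 11 1) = [7, 0, 6, 11, 8, 12, 10, 5, 2, 9, 15, 1, 4, 13, 14, 3]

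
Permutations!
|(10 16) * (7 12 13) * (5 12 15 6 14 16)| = 9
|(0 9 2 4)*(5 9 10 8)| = |(0 10 8 5 9 2 4)| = 7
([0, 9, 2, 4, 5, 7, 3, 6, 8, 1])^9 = (1 9)(3 6 7 5 4)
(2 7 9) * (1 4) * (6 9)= [0, 4, 7, 3, 1, 5, 9, 6, 8, 2]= (1 4)(2 7 6 9)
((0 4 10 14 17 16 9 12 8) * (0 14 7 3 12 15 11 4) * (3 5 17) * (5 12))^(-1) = (3 14 8 12 7 10 4 11 15 9 16 17 5)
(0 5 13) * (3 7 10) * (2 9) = (0 5 13)(2 9)(3 7 10) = [5, 1, 9, 7, 4, 13, 6, 10, 8, 2, 3, 11, 12, 0]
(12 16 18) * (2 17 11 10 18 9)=(2 17 11 10 18 12 16 9)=[0, 1, 17, 3, 4, 5, 6, 7, 8, 2, 18, 10, 16, 13, 14, 15, 9, 11, 12]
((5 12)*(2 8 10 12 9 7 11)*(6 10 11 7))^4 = ((2 8 11)(5 9 6 10 12))^4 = (2 8 11)(5 12 10 6 9)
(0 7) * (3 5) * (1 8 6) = [7, 8, 2, 5, 4, 3, 1, 0, 6] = (0 7)(1 8 6)(3 5)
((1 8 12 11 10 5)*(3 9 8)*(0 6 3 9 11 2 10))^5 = ((0 6 3 11)(1 9 8 12 2 10 5))^5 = (0 6 3 11)(1 10 12 9 5 2 8)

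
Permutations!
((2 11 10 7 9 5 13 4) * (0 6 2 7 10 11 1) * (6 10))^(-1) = ((0 10 6 2 1)(4 7 9 5 13))^(-1) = (0 1 2 6 10)(4 13 5 9 7)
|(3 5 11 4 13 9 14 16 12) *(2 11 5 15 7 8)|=|(2 11 4 13 9 14 16 12 3 15 7 8)|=12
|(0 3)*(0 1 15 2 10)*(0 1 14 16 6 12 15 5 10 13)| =9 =|(0 3 14 16 6 12 15 2 13)(1 5 10)|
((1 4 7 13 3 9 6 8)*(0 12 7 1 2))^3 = (0 13 6)(1 4)(2 7 9)(3 8 12)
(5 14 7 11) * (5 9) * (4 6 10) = (4 6 10)(5 14 7 11 9) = [0, 1, 2, 3, 6, 14, 10, 11, 8, 5, 4, 9, 12, 13, 7]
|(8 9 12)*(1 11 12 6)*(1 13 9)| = 12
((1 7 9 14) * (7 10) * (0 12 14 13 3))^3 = (0 1 9)(3 14 7)(10 13 12) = ((0 12 14 1 10 7 9 13 3))^3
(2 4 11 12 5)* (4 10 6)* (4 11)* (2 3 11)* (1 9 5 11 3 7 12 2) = (1 9 5 7 12 11 2 10 6) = [0, 9, 10, 3, 4, 7, 1, 12, 8, 5, 6, 2, 11]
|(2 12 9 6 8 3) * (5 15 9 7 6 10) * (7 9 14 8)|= |(2 12 9 10 5 15 14 8 3)(6 7)|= 18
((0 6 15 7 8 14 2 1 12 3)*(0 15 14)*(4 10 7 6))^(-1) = ((0 4 10 7 8)(1 12 3 15 6 14 2))^(-1) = (0 8 7 10 4)(1 2 14 6 15 3 12)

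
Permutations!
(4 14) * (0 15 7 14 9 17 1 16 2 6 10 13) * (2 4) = (0 15 7 14 2 6 10 13)(1 16 4 9 17) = [15, 16, 6, 3, 9, 5, 10, 14, 8, 17, 13, 11, 12, 0, 2, 7, 4, 1]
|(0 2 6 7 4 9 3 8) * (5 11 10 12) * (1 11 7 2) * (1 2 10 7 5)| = 12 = |(0 2 6 10 12 1 11 7 4 9 3 8)|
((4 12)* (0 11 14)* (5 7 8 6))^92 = (0 14 11)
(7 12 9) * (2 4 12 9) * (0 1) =(0 1)(2 4 12)(7 9) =[1, 0, 4, 3, 12, 5, 6, 9, 8, 7, 10, 11, 2]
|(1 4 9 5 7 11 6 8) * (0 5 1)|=6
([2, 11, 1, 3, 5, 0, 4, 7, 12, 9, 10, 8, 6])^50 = [12, 4, 6, 3, 11, 8, 1, 7, 0, 9, 10, 5, 2]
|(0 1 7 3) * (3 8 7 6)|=4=|(0 1 6 3)(7 8)|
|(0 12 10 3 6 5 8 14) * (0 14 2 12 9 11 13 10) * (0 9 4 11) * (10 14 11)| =30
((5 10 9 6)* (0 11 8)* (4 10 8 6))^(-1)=((0 11 6 5 8)(4 10 9))^(-1)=(0 8 5 6 11)(4 9 10)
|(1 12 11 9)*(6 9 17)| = |(1 12 11 17 6 9)| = 6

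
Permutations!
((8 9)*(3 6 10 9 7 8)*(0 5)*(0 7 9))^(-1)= ((0 5 7 8 9 3 6 10))^(-1)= (0 10 6 3 9 8 7 5)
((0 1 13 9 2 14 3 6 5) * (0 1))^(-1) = ((1 13 9 2 14 3 6 5))^(-1) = (1 5 6 3 14 2 9 13)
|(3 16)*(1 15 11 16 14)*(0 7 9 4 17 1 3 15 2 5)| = |(0 7 9 4 17 1 2 5)(3 14)(11 16 15)| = 24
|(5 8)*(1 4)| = 2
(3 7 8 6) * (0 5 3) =[5, 1, 2, 7, 4, 3, 0, 8, 6] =(0 5 3 7 8 6)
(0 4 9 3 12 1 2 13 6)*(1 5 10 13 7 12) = [4, 2, 7, 1, 9, 10, 0, 12, 8, 3, 13, 11, 5, 6] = (0 4 9 3 1 2 7 12 5 10 13 6)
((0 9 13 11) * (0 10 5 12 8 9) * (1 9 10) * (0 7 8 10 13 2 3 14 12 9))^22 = ((0 7 8 13 11 1)(2 3 14 12 10 5 9))^22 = (0 11 8)(1 13 7)(2 3 14 12 10 5 9)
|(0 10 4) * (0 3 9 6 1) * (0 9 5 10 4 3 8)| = |(0 4 8)(1 9 6)(3 5 10)| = 3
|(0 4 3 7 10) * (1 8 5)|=15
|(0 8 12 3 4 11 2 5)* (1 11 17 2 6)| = 24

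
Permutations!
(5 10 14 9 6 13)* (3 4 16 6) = (3 4 16 6 13 5 10 14 9) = [0, 1, 2, 4, 16, 10, 13, 7, 8, 3, 14, 11, 12, 5, 9, 15, 6]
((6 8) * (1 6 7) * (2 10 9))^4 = (2 10 9)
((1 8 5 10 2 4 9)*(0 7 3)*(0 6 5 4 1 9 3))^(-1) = (0 7)(1 2 10 5 6 3 4 8)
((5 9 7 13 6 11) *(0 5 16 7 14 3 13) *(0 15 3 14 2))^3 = (0 2 9 5)(3 11 15 6 7 13 16)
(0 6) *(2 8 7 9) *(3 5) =(0 6)(2 8 7 9)(3 5) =[6, 1, 8, 5, 4, 3, 0, 9, 7, 2]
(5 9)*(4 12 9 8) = [0, 1, 2, 3, 12, 8, 6, 7, 4, 5, 10, 11, 9] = (4 12 9 5 8)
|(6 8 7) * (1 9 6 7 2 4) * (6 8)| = |(1 9 8 2 4)| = 5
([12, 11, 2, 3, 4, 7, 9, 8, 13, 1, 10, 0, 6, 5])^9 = [9, 12, 2, 3, 4, 7, 11, 8, 13, 0, 10, 6, 1, 5]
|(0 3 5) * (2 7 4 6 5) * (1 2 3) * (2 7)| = |(0 1 7 4 6 5)| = 6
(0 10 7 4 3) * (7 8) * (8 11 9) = (0 10 11 9 8 7 4 3) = [10, 1, 2, 0, 3, 5, 6, 4, 7, 8, 11, 9]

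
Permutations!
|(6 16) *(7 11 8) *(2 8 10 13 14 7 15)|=30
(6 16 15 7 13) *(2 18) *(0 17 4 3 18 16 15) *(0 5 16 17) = (2 17 4 3 18)(5 16)(6 15 7 13) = [0, 1, 17, 18, 3, 16, 15, 13, 8, 9, 10, 11, 12, 6, 14, 7, 5, 4, 2]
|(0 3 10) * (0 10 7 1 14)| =5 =|(0 3 7 1 14)|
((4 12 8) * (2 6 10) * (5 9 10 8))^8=((2 6 8 4 12 5 9 10))^8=(12)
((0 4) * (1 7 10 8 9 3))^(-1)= ((0 4)(1 7 10 8 9 3))^(-1)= (0 4)(1 3 9 8 10 7)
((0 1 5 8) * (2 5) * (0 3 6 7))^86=((0 1 2 5 8 3 6 7))^86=(0 6 8 2)(1 7 3 5)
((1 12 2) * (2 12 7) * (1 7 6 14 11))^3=((1 6 14 11)(2 7))^3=(1 11 14 6)(2 7)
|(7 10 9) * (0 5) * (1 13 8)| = |(0 5)(1 13 8)(7 10 9)| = 6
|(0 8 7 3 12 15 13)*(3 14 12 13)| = 8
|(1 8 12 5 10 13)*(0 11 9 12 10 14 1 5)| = |(0 11 9 12)(1 8 10 13 5 14)| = 12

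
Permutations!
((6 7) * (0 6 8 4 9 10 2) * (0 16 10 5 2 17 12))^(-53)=((0 6 7 8 4 9 5 2 16 10 17 12))^(-53)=(0 2 7 10 4 12 5 6 16 8 17 9)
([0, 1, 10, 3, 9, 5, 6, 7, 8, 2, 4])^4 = (10)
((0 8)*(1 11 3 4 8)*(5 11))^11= ((0 1 5 11 3 4 8))^11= (0 3 1 4 5 8 11)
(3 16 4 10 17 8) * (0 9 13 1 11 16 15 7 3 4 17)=(0 9 13 1 11 16 17 8 4 10)(3 15 7)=[9, 11, 2, 15, 10, 5, 6, 3, 4, 13, 0, 16, 12, 1, 14, 7, 17, 8]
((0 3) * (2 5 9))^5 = ((0 3)(2 5 9))^5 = (0 3)(2 9 5)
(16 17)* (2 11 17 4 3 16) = (2 11 17)(3 16 4) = [0, 1, 11, 16, 3, 5, 6, 7, 8, 9, 10, 17, 12, 13, 14, 15, 4, 2]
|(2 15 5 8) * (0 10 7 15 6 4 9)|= 10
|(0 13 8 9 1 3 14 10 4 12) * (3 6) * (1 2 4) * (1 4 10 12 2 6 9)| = 9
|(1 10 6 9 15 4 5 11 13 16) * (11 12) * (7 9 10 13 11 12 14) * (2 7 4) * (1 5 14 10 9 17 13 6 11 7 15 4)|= 70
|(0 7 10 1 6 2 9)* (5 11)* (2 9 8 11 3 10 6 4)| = 8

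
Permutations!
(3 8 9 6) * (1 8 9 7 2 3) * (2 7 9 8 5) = (1 5 2 3 8 9 6) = [0, 5, 3, 8, 4, 2, 1, 7, 9, 6]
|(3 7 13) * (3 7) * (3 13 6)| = 4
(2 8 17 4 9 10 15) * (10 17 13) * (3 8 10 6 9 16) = (2 10 15)(3 8 13 6 9 17 4 16) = [0, 1, 10, 8, 16, 5, 9, 7, 13, 17, 15, 11, 12, 6, 14, 2, 3, 4]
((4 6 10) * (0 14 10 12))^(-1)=(0 12 6 4 10 14)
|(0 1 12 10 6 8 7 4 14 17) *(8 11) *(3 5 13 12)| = |(0 1 3 5 13 12 10 6 11 8 7 4 14 17)| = 14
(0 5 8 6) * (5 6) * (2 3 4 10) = [6, 1, 3, 4, 10, 8, 0, 7, 5, 9, 2] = (0 6)(2 3 4 10)(5 8)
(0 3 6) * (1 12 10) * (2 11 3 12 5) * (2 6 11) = (0 12 10 1 5 6)(3 11) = [12, 5, 2, 11, 4, 6, 0, 7, 8, 9, 1, 3, 10]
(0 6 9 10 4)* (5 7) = (0 6 9 10 4)(5 7) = [6, 1, 2, 3, 0, 7, 9, 5, 8, 10, 4]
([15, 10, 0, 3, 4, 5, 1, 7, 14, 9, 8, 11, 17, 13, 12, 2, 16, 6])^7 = [15, 1, 0, 3, 4, 5, 6, 7, 8, 9, 10, 11, 12, 13, 14, 2, 16, 17]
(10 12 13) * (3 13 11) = [0, 1, 2, 13, 4, 5, 6, 7, 8, 9, 12, 3, 11, 10] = (3 13 10 12 11)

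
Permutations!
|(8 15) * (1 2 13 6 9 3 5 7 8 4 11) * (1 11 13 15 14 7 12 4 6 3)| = |(1 2 15 6 9)(3 5 12 4 13)(7 8 14)| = 15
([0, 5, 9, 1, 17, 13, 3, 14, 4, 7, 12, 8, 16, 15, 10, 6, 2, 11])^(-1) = [0, 3, 16, 6, 8, 1, 15, 9, 11, 2, 14, 17, 10, 5, 7, 13, 12, 4]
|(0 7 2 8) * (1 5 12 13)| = 4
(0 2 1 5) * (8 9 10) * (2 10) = (0 10 8 9 2 1 5) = [10, 5, 1, 3, 4, 0, 6, 7, 9, 2, 8]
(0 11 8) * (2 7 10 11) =(0 2 7 10 11 8) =[2, 1, 7, 3, 4, 5, 6, 10, 0, 9, 11, 8]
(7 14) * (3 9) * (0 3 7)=(0 3 9 7 14)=[3, 1, 2, 9, 4, 5, 6, 14, 8, 7, 10, 11, 12, 13, 0]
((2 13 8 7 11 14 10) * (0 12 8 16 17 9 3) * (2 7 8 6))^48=(0 2 17)(3 6 16)(9 12 13)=((0 12 6 2 13 16 17 9 3)(7 11 14 10))^48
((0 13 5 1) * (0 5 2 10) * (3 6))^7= (0 10 2 13)(1 5)(3 6)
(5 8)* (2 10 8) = (2 10 8 5) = [0, 1, 10, 3, 4, 2, 6, 7, 5, 9, 8]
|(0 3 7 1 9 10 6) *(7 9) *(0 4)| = |(0 3 9 10 6 4)(1 7)| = 6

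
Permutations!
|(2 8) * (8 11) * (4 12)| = 6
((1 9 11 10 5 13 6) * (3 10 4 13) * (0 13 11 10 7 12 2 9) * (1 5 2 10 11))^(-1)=((0 13 6 5 3 7 12 10 2 9 11 4 1))^(-1)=(0 1 4 11 9 2 10 12 7 3 5 6 13)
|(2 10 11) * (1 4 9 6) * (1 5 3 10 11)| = |(1 4 9 6 5 3 10)(2 11)| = 14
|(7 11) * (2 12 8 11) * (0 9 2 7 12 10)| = |(0 9 2 10)(8 11 12)| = 12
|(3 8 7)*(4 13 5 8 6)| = 7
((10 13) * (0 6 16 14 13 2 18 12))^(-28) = (0 12 18 2 10 13 14 16 6)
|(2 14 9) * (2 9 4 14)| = |(4 14)| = 2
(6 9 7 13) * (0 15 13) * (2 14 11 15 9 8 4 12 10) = [9, 1, 14, 3, 12, 5, 8, 0, 4, 7, 2, 15, 10, 6, 11, 13] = (0 9 7)(2 14 11 15 13 6 8 4 12 10)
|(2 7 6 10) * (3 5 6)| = 6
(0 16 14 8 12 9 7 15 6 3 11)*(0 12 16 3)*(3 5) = [5, 1, 2, 11, 4, 3, 0, 15, 16, 7, 10, 12, 9, 13, 8, 6, 14] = (0 5 3 11 12 9 7 15 6)(8 16 14)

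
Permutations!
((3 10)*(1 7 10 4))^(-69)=((1 7 10 3 4))^(-69)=(1 7 10 3 4)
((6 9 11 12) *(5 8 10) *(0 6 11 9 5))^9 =(0 10 8 5 6)(11 12)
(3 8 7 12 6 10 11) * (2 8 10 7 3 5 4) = [0, 1, 8, 10, 2, 4, 7, 12, 3, 9, 11, 5, 6] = (2 8 3 10 11 5 4)(6 7 12)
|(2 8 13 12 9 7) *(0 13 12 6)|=15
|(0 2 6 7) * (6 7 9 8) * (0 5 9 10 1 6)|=|(0 2 7 5 9 8)(1 6 10)|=6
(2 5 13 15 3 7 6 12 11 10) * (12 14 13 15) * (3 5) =(2 3 7 6 14 13 12 11 10)(5 15) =[0, 1, 3, 7, 4, 15, 14, 6, 8, 9, 2, 10, 11, 12, 13, 5]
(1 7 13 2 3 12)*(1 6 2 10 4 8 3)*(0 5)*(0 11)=(0 5 11)(1 7 13 10 4 8 3 12 6 2)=[5, 7, 1, 12, 8, 11, 2, 13, 3, 9, 4, 0, 6, 10]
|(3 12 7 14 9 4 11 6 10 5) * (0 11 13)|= 12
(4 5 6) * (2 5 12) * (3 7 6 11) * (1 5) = (1 5 11 3 7 6 4 12 2) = [0, 5, 1, 7, 12, 11, 4, 6, 8, 9, 10, 3, 2]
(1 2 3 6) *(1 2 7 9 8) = (1 7 9 8)(2 3 6) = [0, 7, 3, 6, 4, 5, 2, 9, 1, 8]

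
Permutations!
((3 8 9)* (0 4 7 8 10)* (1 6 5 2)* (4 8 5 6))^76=(0 8 9 3 10)(1 4 7 5 2)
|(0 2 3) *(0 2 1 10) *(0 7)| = |(0 1 10 7)(2 3)| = 4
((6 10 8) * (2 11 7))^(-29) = (2 11 7)(6 10 8)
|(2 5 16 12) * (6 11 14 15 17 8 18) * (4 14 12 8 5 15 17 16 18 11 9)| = 42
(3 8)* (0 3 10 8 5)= (0 3 5)(8 10)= [3, 1, 2, 5, 4, 0, 6, 7, 10, 9, 8]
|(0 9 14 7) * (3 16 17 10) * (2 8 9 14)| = 12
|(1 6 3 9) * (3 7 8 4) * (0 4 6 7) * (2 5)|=8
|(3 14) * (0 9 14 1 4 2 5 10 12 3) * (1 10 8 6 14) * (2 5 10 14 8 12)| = 8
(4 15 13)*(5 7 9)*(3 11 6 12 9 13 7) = [0, 1, 2, 11, 15, 3, 12, 13, 8, 5, 10, 6, 9, 4, 14, 7] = (3 11 6 12 9 5)(4 15 7 13)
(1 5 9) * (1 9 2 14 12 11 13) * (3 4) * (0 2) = [2, 5, 14, 4, 3, 0, 6, 7, 8, 9, 10, 13, 11, 1, 12] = (0 2 14 12 11 13 1 5)(3 4)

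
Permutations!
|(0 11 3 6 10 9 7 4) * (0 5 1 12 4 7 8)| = |(0 11 3 6 10 9 8)(1 12 4 5)| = 28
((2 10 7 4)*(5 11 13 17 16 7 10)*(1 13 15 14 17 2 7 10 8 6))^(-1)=((1 13 2 5 11 15 14 17 16 10 8 6)(4 7))^(-1)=(1 6 8 10 16 17 14 15 11 5 2 13)(4 7)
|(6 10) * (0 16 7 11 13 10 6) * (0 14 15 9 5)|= |(0 16 7 11 13 10 14 15 9 5)|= 10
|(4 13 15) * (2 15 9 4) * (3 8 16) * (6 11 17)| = 6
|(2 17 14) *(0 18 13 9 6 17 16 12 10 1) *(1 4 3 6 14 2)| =24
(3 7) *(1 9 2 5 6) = (1 9 2 5 6)(3 7) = [0, 9, 5, 7, 4, 6, 1, 3, 8, 2]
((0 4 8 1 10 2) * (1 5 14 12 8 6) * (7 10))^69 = (0 2 10 7 1 6 4)(5 14 12 8)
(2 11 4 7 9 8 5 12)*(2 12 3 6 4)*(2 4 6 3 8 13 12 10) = (2 11 4 7 9 13 12 10)(5 8) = [0, 1, 11, 3, 7, 8, 6, 9, 5, 13, 2, 4, 10, 12]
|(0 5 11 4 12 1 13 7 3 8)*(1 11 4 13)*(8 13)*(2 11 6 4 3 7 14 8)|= 6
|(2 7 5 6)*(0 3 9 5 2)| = |(0 3 9 5 6)(2 7)| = 10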